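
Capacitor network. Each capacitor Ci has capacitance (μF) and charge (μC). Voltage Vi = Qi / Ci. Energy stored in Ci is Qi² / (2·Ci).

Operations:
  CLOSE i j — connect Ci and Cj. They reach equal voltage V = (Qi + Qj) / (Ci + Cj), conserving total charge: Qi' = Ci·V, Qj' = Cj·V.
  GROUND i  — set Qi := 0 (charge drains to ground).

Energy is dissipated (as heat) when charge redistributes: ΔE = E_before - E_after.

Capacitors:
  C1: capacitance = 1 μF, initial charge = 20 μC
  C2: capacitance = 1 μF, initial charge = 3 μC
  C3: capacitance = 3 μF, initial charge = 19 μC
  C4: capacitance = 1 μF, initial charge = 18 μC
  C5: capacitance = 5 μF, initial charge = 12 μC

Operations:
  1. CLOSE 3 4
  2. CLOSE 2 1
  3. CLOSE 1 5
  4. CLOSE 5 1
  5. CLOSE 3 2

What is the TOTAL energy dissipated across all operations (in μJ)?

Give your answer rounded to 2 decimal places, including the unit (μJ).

Initial: C1(1μF, Q=20μC, V=20.00V), C2(1μF, Q=3μC, V=3.00V), C3(3μF, Q=19μC, V=6.33V), C4(1μF, Q=18μC, V=18.00V), C5(5μF, Q=12μC, V=2.40V)
Op 1: CLOSE 3-4: Q_total=37.00, C_total=4.00, V=9.25; Q3=27.75, Q4=9.25; dissipated=51.042
Op 2: CLOSE 2-1: Q_total=23.00, C_total=2.00, V=11.50; Q2=11.50, Q1=11.50; dissipated=72.250
Op 3: CLOSE 1-5: Q_total=23.50, C_total=6.00, V=3.92; Q1=3.92, Q5=19.58; dissipated=34.504
Op 4: CLOSE 5-1: Q_total=23.50, C_total=6.00, V=3.92; Q5=19.58, Q1=3.92; dissipated=0.000
Op 5: CLOSE 3-2: Q_total=39.25, C_total=4.00, V=9.81; Q3=29.44, Q2=9.81; dissipated=1.898
Total dissipated: 159.694 μJ

Answer: 159.69 μJ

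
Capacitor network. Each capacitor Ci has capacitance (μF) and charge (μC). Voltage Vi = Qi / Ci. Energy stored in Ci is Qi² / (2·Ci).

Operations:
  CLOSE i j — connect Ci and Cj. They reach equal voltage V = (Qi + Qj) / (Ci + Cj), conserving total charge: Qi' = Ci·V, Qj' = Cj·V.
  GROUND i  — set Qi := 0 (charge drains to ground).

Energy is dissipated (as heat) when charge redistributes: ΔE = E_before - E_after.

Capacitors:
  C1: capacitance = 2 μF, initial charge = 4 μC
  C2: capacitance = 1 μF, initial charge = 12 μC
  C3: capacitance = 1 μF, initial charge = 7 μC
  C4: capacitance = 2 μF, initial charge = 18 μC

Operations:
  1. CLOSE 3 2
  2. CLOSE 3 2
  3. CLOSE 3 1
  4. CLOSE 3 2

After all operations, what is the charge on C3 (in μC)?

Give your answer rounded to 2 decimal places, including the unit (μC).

Answer: 7.00 μC

Derivation:
Initial: C1(2μF, Q=4μC, V=2.00V), C2(1μF, Q=12μC, V=12.00V), C3(1μF, Q=7μC, V=7.00V), C4(2μF, Q=18μC, V=9.00V)
Op 1: CLOSE 3-2: Q_total=19.00, C_total=2.00, V=9.50; Q3=9.50, Q2=9.50; dissipated=6.250
Op 2: CLOSE 3-2: Q_total=19.00, C_total=2.00, V=9.50; Q3=9.50, Q2=9.50; dissipated=0.000
Op 3: CLOSE 3-1: Q_total=13.50, C_total=3.00, V=4.50; Q3=4.50, Q1=9.00; dissipated=18.750
Op 4: CLOSE 3-2: Q_total=14.00, C_total=2.00, V=7.00; Q3=7.00, Q2=7.00; dissipated=6.250
Final charges: Q1=9.00, Q2=7.00, Q3=7.00, Q4=18.00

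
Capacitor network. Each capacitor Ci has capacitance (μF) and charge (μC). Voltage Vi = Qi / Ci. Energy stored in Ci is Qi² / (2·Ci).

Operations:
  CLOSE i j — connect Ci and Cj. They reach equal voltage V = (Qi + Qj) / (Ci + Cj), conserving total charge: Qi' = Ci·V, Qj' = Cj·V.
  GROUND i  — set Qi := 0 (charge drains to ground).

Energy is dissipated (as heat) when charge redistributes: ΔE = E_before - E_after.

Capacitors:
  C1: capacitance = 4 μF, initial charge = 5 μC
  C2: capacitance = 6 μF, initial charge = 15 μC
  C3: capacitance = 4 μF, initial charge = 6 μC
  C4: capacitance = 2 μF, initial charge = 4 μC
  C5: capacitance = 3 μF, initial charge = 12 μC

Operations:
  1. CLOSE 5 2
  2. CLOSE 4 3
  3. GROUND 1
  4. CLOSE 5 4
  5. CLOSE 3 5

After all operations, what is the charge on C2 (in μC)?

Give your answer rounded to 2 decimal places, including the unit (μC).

Answer: 18.00 μC

Derivation:
Initial: C1(4μF, Q=5μC, V=1.25V), C2(6μF, Q=15μC, V=2.50V), C3(4μF, Q=6μC, V=1.50V), C4(2μF, Q=4μC, V=2.00V), C5(3μF, Q=12μC, V=4.00V)
Op 1: CLOSE 5-2: Q_total=27.00, C_total=9.00, V=3.00; Q5=9.00, Q2=18.00; dissipated=2.250
Op 2: CLOSE 4-3: Q_total=10.00, C_total=6.00, V=1.67; Q4=3.33, Q3=6.67; dissipated=0.167
Op 3: GROUND 1: Q1=0; energy lost=3.125
Op 4: CLOSE 5-4: Q_total=12.33, C_total=5.00, V=2.47; Q5=7.40, Q4=4.93; dissipated=1.067
Op 5: CLOSE 3-5: Q_total=14.07, C_total=7.00, V=2.01; Q3=8.04, Q5=6.03; dissipated=0.549
Final charges: Q1=0.00, Q2=18.00, Q3=8.04, Q4=4.93, Q5=6.03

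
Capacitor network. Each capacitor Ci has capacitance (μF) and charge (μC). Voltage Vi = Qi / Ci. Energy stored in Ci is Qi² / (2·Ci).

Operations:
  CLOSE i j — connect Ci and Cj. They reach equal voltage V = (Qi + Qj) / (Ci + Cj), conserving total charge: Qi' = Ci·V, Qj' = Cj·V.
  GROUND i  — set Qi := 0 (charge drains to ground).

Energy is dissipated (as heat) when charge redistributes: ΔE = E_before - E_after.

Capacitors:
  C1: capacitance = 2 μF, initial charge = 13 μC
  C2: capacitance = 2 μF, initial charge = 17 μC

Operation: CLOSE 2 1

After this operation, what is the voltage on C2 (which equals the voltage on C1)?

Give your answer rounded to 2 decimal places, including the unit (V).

Initial: C1(2μF, Q=13μC, V=6.50V), C2(2μF, Q=17μC, V=8.50V)
Op 1: CLOSE 2-1: Q_total=30.00, C_total=4.00, V=7.50; Q2=15.00, Q1=15.00; dissipated=2.000

Answer: 7.50 V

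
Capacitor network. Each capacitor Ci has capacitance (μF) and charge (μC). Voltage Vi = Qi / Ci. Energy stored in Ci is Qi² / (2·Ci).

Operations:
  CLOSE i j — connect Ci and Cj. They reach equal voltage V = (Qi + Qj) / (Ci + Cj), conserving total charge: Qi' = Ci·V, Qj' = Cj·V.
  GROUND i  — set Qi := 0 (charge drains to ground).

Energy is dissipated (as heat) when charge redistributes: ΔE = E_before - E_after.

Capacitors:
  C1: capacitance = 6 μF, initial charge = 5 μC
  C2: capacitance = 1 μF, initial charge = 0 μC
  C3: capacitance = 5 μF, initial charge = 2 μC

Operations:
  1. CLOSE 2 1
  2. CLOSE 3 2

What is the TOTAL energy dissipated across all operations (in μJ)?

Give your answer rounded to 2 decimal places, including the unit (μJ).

Initial: C1(6μF, Q=5μC, V=0.83V), C2(1μF, Q=0μC, V=0.00V), C3(5μF, Q=2μC, V=0.40V)
Op 1: CLOSE 2-1: Q_total=5.00, C_total=7.00, V=0.71; Q2=0.71, Q1=4.29; dissipated=0.298
Op 2: CLOSE 3-2: Q_total=2.71, C_total=6.00, V=0.45; Q3=2.26, Q2=0.45; dissipated=0.041
Total dissipated: 0.339 μJ

Answer: 0.34 μJ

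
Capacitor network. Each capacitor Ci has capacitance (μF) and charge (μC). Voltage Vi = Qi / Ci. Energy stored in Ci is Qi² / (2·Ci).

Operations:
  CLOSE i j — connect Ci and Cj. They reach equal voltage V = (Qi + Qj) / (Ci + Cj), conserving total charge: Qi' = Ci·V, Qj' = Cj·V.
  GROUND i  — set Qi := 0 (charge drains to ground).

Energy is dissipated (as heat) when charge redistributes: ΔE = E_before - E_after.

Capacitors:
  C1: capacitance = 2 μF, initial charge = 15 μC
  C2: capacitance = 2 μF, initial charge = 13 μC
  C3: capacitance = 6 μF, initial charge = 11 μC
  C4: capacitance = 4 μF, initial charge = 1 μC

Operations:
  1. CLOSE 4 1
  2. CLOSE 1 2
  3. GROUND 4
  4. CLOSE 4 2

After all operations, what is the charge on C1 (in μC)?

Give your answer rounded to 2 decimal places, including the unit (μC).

Answer: 9.17 μC

Derivation:
Initial: C1(2μF, Q=15μC, V=7.50V), C2(2μF, Q=13μC, V=6.50V), C3(6μF, Q=11μC, V=1.83V), C4(4μF, Q=1μC, V=0.25V)
Op 1: CLOSE 4-1: Q_total=16.00, C_total=6.00, V=2.67; Q4=10.67, Q1=5.33; dissipated=35.042
Op 2: CLOSE 1-2: Q_total=18.33, C_total=4.00, V=4.58; Q1=9.17, Q2=9.17; dissipated=7.347
Op 3: GROUND 4: Q4=0; energy lost=14.222
Op 4: CLOSE 4-2: Q_total=9.17, C_total=6.00, V=1.53; Q4=6.11, Q2=3.06; dissipated=14.005
Final charges: Q1=9.17, Q2=3.06, Q3=11.00, Q4=6.11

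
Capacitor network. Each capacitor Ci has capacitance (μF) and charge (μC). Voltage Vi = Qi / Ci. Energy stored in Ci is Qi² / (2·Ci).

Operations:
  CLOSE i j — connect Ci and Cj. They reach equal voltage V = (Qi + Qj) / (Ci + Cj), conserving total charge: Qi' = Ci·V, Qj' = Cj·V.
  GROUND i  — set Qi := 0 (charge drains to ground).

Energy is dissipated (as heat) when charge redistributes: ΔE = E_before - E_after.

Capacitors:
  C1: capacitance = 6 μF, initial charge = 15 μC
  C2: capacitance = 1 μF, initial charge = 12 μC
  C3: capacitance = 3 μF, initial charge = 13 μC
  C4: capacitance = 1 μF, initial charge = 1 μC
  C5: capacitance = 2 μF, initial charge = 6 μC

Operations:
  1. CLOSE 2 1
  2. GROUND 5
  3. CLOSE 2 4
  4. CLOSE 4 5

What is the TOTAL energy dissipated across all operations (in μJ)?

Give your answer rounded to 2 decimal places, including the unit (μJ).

Initial: C1(6μF, Q=15μC, V=2.50V), C2(1μF, Q=12μC, V=12.00V), C3(3μF, Q=13μC, V=4.33V), C4(1μF, Q=1μC, V=1.00V), C5(2μF, Q=6μC, V=3.00V)
Op 1: CLOSE 2-1: Q_total=27.00, C_total=7.00, V=3.86; Q2=3.86, Q1=23.14; dissipated=38.679
Op 2: GROUND 5: Q5=0; energy lost=9.000
Op 3: CLOSE 2-4: Q_total=4.86, C_total=2.00, V=2.43; Q2=2.43, Q4=2.43; dissipated=2.041
Op 4: CLOSE 4-5: Q_total=2.43, C_total=3.00, V=0.81; Q4=0.81, Q5=1.62; dissipated=1.966
Total dissipated: 51.685 μJ

Answer: 51.69 μJ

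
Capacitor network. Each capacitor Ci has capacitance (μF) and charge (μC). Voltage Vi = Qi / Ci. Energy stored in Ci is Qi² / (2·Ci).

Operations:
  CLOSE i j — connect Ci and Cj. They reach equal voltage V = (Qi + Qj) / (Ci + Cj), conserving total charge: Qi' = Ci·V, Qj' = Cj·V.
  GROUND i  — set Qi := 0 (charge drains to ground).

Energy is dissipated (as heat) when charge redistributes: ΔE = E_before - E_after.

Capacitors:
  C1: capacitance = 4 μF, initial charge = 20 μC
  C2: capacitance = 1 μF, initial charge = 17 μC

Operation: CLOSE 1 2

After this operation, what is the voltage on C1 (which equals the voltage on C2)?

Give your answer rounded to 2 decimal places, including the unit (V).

Initial: C1(4μF, Q=20μC, V=5.00V), C2(1μF, Q=17μC, V=17.00V)
Op 1: CLOSE 1-2: Q_total=37.00, C_total=5.00, V=7.40; Q1=29.60, Q2=7.40; dissipated=57.600

Answer: 7.40 V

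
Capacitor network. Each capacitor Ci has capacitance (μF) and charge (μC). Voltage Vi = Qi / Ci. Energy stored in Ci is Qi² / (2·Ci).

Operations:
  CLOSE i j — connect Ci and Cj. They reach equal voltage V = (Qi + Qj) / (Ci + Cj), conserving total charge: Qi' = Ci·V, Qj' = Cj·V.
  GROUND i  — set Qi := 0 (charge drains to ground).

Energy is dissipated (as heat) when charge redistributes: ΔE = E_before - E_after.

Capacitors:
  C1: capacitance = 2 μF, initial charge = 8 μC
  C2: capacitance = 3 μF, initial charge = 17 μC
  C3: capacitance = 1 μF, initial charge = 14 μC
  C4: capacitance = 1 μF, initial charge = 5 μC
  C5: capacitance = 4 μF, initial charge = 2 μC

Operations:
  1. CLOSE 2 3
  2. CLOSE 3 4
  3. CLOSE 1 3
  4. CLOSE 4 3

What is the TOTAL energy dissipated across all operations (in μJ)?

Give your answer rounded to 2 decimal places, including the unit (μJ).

Initial: C1(2μF, Q=8μC, V=4.00V), C2(3μF, Q=17μC, V=5.67V), C3(1μF, Q=14μC, V=14.00V), C4(1μF, Q=5μC, V=5.00V), C5(4μF, Q=2μC, V=0.50V)
Op 1: CLOSE 2-3: Q_total=31.00, C_total=4.00, V=7.75; Q2=23.25, Q3=7.75; dissipated=26.042
Op 2: CLOSE 3-4: Q_total=12.75, C_total=2.00, V=6.38; Q3=6.38, Q4=6.38; dissipated=1.891
Op 3: CLOSE 1-3: Q_total=14.38, C_total=3.00, V=4.79; Q1=9.58, Q3=4.79; dissipated=1.880
Op 4: CLOSE 4-3: Q_total=11.17, C_total=2.00, V=5.58; Q4=5.58, Q3=5.58; dissipated=0.627
Total dissipated: 30.439 μJ

Answer: 30.44 μJ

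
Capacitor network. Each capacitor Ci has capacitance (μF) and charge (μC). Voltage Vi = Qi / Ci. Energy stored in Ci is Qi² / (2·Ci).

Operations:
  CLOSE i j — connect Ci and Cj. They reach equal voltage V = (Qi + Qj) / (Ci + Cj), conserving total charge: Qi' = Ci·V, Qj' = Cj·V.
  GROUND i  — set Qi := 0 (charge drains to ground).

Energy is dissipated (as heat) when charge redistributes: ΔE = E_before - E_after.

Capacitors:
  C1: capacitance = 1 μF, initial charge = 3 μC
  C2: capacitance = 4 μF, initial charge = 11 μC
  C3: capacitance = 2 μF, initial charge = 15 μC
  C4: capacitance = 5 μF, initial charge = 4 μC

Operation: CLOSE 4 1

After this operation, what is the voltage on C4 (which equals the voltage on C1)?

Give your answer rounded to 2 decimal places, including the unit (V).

Initial: C1(1μF, Q=3μC, V=3.00V), C2(4μF, Q=11μC, V=2.75V), C3(2μF, Q=15μC, V=7.50V), C4(5μF, Q=4μC, V=0.80V)
Op 1: CLOSE 4-1: Q_total=7.00, C_total=6.00, V=1.17; Q4=5.83, Q1=1.17; dissipated=2.017

Answer: 1.17 V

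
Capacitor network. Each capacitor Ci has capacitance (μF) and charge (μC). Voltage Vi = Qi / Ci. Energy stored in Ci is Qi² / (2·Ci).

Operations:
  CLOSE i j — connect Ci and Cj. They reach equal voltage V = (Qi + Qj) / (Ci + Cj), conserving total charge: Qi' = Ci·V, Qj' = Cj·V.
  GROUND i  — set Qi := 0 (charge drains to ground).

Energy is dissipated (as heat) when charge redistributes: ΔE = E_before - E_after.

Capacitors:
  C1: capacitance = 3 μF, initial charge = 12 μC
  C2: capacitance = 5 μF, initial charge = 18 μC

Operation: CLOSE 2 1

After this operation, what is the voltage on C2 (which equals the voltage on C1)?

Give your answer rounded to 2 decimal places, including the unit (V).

Initial: C1(3μF, Q=12μC, V=4.00V), C2(5μF, Q=18μC, V=3.60V)
Op 1: CLOSE 2-1: Q_total=30.00, C_total=8.00, V=3.75; Q2=18.75, Q1=11.25; dissipated=0.150

Answer: 3.75 V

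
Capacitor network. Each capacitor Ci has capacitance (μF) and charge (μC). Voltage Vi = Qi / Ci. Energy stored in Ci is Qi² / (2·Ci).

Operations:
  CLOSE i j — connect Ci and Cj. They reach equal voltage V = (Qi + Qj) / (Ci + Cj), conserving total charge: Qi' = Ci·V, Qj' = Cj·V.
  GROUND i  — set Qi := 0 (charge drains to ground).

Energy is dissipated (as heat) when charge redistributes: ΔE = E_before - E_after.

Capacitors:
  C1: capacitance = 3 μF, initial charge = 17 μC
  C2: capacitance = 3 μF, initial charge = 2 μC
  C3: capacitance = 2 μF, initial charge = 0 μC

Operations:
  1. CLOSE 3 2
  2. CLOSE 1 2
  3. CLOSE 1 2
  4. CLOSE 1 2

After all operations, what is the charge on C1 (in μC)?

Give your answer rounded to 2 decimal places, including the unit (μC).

Initial: C1(3μF, Q=17μC, V=5.67V), C2(3μF, Q=2μC, V=0.67V), C3(2μF, Q=0μC, V=0.00V)
Op 1: CLOSE 3-2: Q_total=2.00, C_total=5.00, V=0.40; Q3=0.80, Q2=1.20; dissipated=0.267
Op 2: CLOSE 1-2: Q_total=18.20, C_total=6.00, V=3.03; Q1=9.10, Q2=9.10; dissipated=20.803
Op 3: CLOSE 1-2: Q_total=18.20, C_total=6.00, V=3.03; Q1=9.10, Q2=9.10; dissipated=0.000
Op 4: CLOSE 1-2: Q_total=18.20, C_total=6.00, V=3.03; Q1=9.10, Q2=9.10; dissipated=0.000
Final charges: Q1=9.10, Q2=9.10, Q3=0.80

Answer: 9.10 μC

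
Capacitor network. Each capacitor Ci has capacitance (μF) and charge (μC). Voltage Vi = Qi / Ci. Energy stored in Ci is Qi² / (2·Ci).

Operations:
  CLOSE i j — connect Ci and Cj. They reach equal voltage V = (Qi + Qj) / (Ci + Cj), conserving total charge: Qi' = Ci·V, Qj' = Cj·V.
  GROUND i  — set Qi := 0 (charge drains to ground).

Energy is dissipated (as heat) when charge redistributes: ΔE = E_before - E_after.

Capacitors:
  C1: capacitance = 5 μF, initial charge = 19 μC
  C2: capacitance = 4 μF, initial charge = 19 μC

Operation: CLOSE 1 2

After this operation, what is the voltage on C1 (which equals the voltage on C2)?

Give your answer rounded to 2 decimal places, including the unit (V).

Answer: 4.22 V

Derivation:
Initial: C1(5μF, Q=19μC, V=3.80V), C2(4μF, Q=19μC, V=4.75V)
Op 1: CLOSE 1-2: Q_total=38.00, C_total=9.00, V=4.22; Q1=21.11, Q2=16.89; dissipated=1.003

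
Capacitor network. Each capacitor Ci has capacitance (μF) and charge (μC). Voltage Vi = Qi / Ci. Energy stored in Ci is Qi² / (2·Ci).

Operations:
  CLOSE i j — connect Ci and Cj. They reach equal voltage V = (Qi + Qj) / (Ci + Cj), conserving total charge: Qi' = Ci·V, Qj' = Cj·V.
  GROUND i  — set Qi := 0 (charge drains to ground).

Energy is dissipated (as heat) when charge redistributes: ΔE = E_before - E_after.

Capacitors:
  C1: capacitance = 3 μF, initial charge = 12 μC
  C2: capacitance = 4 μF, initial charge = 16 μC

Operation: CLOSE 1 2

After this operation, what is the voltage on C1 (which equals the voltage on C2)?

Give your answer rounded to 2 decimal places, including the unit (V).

Initial: C1(3μF, Q=12μC, V=4.00V), C2(4μF, Q=16μC, V=4.00V)
Op 1: CLOSE 1-2: Q_total=28.00, C_total=7.00, V=4.00; Q1=12.00, Q2=16.00; dissipated=0.000

Answer: 4.00 V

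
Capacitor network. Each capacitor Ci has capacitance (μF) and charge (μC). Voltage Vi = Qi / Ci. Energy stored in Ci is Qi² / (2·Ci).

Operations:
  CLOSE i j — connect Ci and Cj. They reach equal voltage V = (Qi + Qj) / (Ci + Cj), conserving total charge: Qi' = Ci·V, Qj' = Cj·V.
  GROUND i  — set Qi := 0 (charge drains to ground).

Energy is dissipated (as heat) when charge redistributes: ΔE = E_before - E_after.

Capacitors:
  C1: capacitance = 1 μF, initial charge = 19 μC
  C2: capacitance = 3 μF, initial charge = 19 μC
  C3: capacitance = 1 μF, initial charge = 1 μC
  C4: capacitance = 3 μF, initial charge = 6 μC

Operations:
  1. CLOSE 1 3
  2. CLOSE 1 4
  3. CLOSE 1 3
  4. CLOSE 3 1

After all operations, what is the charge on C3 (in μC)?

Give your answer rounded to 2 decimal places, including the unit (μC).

Answer: 7.00 μC

Derivation:
Initial: C1(1μF, Q=19μC, V=19.00V), C2(3μF, Q=19μC, V=6.33V), C3(1μF, Q=1μC, V=1.00V), C4(3μF, Q=6μC, V=2.00V)
Op 1: CLOSE 1-3: Q_total=20.00, C_total=2.00, V=10.00; Q1=10.00, Q3=10.00; dissipated=81.000
Op 2: CLOSE 1-4: Q_total=16.00, C_total=4.00, V=4.00; Q1=4.00, Q4=12.00; dissipated=24.000
Op 3: CLOSE 1-3: Q_total=14.00, C_total=2.00, V=7.00; Q1=7.00, Q3=7.00; dissipated=9.000
Op 4: CLOSE 3-1: Q_total=14.00, C_total=2.00, V=7.00; Q3=7.00, Q1=7.00; dissipated=0.000
Final charges: Q1=7.00, Q2=19.00, Q3=7.00, Q4=12.00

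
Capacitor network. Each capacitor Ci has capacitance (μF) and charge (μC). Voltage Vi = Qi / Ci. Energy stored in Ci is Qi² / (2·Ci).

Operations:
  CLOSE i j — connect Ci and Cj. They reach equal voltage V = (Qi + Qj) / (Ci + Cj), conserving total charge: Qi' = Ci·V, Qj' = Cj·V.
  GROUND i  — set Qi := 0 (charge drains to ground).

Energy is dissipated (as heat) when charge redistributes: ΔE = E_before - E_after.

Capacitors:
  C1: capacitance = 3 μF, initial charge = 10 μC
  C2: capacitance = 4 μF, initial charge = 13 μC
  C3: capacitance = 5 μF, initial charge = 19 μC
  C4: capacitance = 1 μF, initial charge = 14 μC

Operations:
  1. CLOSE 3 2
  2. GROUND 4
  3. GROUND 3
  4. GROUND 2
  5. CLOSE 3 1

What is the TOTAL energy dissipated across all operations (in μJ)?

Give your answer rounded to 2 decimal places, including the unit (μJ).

Answer: 165.64 μJ

Derivation:
Initial: C1(3μF, Q=10μC, V=3.33V), C2(4μF, Q=13μC, V=3.25V), C3(5μF, Q=19μC, V=3.80V), C4(1μF, Q=14μC, V=14.00V)
Op 1: CLOSE 3-2: Q_total=32.00, C_total=9.00, V=3.56; Q3=17.78, Q2=14.22; dissipated=0.336
Op 2: GROUND 4: Q4=0; energy lost=98.000
Op 3: GROUND 3: Q3=0; energy lost=31.605
Op 4: GROUND 2: Q2=0; energy lost=25.284
Op 5: CLOSE 3-1: Q_total=10.00, C_total=8.00, V=1.25; Q3=6.25, Q1=3.75; dissipated=10.417
Total dissipated: 165.642 μJ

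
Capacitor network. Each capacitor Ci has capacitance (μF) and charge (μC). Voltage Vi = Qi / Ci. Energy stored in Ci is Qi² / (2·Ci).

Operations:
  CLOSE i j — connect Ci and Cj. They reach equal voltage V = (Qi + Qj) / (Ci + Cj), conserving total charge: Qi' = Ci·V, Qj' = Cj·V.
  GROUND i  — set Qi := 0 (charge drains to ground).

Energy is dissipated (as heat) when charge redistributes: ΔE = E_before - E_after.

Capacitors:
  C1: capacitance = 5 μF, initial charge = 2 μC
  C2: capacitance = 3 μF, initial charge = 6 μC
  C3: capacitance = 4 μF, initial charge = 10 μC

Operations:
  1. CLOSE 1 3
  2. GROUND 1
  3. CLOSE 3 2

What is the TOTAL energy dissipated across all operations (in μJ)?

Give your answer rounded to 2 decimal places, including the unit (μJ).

Initial: C1(5μF, Q=2μC, V=0.40V), C2(3μF, Q=6μC, V=2.00V), C3(4μF, Q=10μC, V=2.50V)
Op 1: CLOSE 1-3: Q_total=12.00, C_total=9.00, V=1.33; Q1=6.67, Q3=5.33; dissipated=4.900
Op 2: GROUND 1: Q1=0; energy lost=4.444
Op 3: CLOSE 3-2: Q_total=11.33, C_total=7.00, V=1.62; Q3=6.48, Q2=4.86; dissipated=0.381
Total dissipated: 9.725 μJ

Answer: 9.73 μJ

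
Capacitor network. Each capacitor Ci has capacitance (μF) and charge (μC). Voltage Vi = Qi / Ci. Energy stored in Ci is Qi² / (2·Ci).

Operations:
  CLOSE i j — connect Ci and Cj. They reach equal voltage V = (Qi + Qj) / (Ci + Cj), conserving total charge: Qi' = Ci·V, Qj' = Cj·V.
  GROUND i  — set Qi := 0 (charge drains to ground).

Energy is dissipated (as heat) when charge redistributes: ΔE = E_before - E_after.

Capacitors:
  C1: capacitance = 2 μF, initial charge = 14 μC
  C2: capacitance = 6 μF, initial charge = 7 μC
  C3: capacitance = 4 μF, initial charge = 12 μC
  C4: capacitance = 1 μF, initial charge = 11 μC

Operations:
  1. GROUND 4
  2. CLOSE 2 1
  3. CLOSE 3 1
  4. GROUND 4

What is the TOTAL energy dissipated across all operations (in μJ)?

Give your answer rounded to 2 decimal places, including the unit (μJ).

Answer: 86.11 μJ

Derivation:
Initial: C1(2μF, Q=14μC, V=7.00V), C2(6μF, Q=7μC, V=1.17V), C3(4μF, Q=12μC, V=3.00V), C4(1μF, Q=11μC, V=11.00V)
Op 1: GROUND 4: Q4=0; energy lost=60.500
Op 2: CLOSE 2-1: Q_total=21.00, C_total=8.00, V=2.62; Q2=15.75, Q1=5.25; dissipated=25.521
Op 3: CLOSE 3-1: Q_total=17.25, C_total=6.00, V=2.88; Q3=11.50, Q1=5.75; dissipated=0.094
Op 4: GROUND 4: Q4=0; energy lost=0.000
Total dissipated: 86.115 μJ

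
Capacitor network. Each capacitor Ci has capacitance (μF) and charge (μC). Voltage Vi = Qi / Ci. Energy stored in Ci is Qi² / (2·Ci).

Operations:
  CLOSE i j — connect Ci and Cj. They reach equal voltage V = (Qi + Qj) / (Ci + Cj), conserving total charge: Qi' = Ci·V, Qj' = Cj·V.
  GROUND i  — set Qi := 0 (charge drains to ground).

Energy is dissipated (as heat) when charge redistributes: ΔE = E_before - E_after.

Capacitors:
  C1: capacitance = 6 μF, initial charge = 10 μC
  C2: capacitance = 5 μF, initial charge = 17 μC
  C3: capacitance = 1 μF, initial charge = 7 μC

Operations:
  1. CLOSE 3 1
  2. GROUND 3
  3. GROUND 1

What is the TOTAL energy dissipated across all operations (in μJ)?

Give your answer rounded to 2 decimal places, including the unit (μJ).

Answer: 32.83 μJ

Derivation:
Initial: C1(6μF, Q=10μC, V=1.67V), C2(5μF, Q=17μC, V=3.40V), C3(1μF, Q=7μC, V=7.00V)
Op 1: CLOSE 3-1: Q_total=17.00, C_total=7.00, V=2.43; Q3=2.43, Q1=14.57; dissipated=12.190
Op 2: GROUND 3: Q3=0; energy lost=2.949
Op 3: GROUND 1: Q1=0; energy lost=17.694
Total dissipated: 32.833 μJ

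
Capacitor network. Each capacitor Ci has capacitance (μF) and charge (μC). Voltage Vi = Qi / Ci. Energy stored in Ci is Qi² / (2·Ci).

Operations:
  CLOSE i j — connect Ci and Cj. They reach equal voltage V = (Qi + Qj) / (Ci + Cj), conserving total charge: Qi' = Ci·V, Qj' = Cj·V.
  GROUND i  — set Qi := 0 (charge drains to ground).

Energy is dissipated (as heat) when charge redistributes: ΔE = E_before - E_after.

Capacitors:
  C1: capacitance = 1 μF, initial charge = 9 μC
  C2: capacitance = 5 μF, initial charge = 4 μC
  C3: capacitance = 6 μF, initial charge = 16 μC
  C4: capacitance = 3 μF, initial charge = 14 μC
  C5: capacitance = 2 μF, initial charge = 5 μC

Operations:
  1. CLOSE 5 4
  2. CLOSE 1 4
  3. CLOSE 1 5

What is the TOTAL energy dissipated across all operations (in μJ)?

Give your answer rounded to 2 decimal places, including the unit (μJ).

Answer: 13.52 μJ

Derivation:
Initial: C1(1μF, Q=9μC, V=9.00V), C2(5μF, Q=4μC, V=0.80V), C3(6μF, Q=16μC, V=2.67V), C4(3μF, Q=14μC, V=4.67V), C5(2μF, Q=5μC, V=2.50V)
Op 1: CLOSE 5-4: Q_total=19.00, C_total=5.00, V=3.80; Q5=7.60, Q4=11.40; dissipated=2.817
Op 2: CLOSE 1-4: Q_total=20.40, C_total=4.00, V=5.10; Q1=5.10, Q4=15.30; dissipated=10.140
Op 3: CLOSE 1-5: Q_total=12.70, C_total=3.00, V=4.23; Q1=4.23, Q5=8.47; dissipated=0.563
Total dissipated: 13.520 μJ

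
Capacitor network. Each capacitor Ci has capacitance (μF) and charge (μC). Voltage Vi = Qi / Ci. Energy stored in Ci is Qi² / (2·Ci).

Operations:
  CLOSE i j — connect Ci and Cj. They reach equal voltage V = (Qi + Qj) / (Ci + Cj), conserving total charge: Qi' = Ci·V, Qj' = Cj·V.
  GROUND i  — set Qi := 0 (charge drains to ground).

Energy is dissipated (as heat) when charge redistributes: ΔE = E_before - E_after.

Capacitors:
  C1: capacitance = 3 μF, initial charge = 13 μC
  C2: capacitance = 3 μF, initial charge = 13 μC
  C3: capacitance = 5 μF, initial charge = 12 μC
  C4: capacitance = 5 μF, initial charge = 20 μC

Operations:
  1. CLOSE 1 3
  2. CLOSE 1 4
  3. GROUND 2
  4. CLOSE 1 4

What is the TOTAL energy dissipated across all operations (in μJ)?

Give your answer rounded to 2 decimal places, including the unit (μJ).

Initial: C1(3μF, Q=13μC, V=4.33V), C2(3μF, Q=13μC, V=4.33V), C3(5μF, Q=12μC, V=2.40V), C4(5μF, Q=20μC, V=4.00V)
Op 1: CLOSE 1-3: Q_total=25.00, C_total=8.00, V=3.12; Q1=9.38, Q3=15.62; dissipated=3.504
Op 2: CLOSE 1-4: Q_total=29.38, C_total=8.00, V=3.67; Q1=11.02, Q4=18.36; dissipated=0.718
Op 3: GROUND 2: Q2=0; energy lost=28.167
Op 4: CLOSE 1-4: Q_total=29.38, C_total=8.00, V=3.67; Q1=11.02, Q4=18.36; dissipated=0.000
Total dissipated: 32.389 μJ

Answer: 32.39 μJ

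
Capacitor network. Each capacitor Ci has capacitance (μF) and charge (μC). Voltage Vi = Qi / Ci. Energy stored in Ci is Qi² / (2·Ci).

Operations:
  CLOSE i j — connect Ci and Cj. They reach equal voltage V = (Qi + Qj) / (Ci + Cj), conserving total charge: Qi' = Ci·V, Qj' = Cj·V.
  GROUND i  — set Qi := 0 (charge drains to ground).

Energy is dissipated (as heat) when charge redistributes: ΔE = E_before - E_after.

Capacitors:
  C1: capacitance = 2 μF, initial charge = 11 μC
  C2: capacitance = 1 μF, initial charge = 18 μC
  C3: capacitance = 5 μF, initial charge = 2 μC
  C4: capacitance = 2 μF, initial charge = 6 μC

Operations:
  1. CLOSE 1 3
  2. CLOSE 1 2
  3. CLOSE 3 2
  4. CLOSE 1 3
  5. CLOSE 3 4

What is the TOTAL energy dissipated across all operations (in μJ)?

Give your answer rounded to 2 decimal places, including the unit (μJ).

Answer: 132.63 μJ

Derivation:
Initial: C1(2μF, Q=11μC, V=5.50V), C2(1μF, Q=18μC, V=18.00V), C3(5μF, Q=2μC, V=0.40V), C4(2μF, Q=6μC, V=3.00V)
Op 1: CLOSE 1-3: Q_total=13.00, C_total=7.00, V=1.86; Q1=3.71, Q3=9.29; dissipated=18.579
Op 2: CLOSE 1-2: Q_total=21.71, C_total=3.00, V=7.24; Q1=14.48, Q2=7.24; dissipated=86.864
Op 3: CLOSE 3-2: Q_total=16.52, C_total=6.00, V=2.75; Q3=13.77, Q2=2.75; dissipated=12.064
Op 4: CLOSE 1-3: Q_total=28.25, C_total=7.00, V=4.04; Q1=8.07, Q3=20.18; dissipated=14.362
Op 5: CLOSE 3-4: Q_total=26.18, C_total=7.00, V=3.74; Q3=18.70, Q4=7.48; dissipated=0.765
Total dissipated: 132.635 μJ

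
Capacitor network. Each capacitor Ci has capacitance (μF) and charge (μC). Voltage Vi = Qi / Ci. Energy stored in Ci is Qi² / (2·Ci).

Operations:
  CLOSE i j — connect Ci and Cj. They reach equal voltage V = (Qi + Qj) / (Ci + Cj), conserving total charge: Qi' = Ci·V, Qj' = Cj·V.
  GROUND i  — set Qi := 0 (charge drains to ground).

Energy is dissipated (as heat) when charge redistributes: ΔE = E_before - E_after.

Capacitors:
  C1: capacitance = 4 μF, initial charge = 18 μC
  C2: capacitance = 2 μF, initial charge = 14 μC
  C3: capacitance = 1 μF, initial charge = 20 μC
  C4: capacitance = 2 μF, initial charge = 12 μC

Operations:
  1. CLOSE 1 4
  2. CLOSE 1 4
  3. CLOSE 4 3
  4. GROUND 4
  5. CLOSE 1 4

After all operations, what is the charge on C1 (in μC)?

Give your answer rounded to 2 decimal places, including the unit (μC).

Initial: C1(4μF, Q=18μC, V=4.50V), C2(2μF, Q=14μC, V=7.00V), C3(1μF, Q=20μC, V=20.00V), C4(2μF, Q=12μC, V=6.00V)
Op 1: CLOSE 1-4: Q_total=30.00, C_total=6.00, V=5.00; Q1=20.00, Q4=10.00; dissipated=1.500
Op 2: CLOSE 1-4: Q_total=30.00, C_total=6.00, V=5.00; Q1=20.00, Q4=10.00; dissipated=0.000
Op 3: CLOSE 4-3: Q_total=30.00, C_total=3.00, V=10.00; Q4=20.00, Q3=10.00; dissipated=75.000
Op 4: GROUND 4: Q4=0; energy lost=100.000
Op 5: CLOSE 1-4: Q_total=20.00, C_total=6.00, V=3.33; Q1=13.33, Q4=6.67; dissipated=16.667
Final charges: Q1=13.33, Q2=14.00, Q3=10.00, Q4=6.67

Answer: 13.33 μC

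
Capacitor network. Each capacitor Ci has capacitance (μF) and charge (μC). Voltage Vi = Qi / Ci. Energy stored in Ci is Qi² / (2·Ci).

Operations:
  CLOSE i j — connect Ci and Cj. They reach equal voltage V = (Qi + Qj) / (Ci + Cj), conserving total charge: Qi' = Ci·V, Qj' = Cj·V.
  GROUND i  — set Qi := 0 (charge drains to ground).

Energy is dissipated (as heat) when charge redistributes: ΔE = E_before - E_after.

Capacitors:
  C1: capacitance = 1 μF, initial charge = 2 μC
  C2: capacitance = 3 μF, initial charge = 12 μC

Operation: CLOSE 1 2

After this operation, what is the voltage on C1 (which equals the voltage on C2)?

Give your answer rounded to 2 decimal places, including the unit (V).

Answer: 3.50 V

Derivation:
Initial: C1(1μF, Q=2μC, V=2.00V), C2(3μF, Q=12μC, V=4.00V)
Op 1: CLOSE 1-2: Q_total=14.00, C_total=4.00, V=3.50; Q1=3.50, Q2=10.50; dissipated=1.500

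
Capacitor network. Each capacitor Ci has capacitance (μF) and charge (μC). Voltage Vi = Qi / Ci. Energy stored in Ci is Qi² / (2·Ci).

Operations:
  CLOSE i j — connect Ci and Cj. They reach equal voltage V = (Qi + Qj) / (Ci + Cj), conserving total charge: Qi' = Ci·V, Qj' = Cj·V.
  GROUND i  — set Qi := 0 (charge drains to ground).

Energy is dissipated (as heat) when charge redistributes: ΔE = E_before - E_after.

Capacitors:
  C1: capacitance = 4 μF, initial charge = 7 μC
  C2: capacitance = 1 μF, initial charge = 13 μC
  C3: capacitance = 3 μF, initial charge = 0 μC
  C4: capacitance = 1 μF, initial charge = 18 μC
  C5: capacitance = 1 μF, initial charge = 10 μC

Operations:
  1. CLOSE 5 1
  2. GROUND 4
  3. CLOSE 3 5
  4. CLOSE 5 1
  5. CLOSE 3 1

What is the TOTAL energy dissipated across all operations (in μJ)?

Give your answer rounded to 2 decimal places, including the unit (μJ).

Answer: 199.73 μJ

Derivation:
Initial: C1(4μF, Q=7μC, V=1.75V), C2(1μF, Q=13μC, V=13.00V), C3(3μF, Q=0μC, V=0.00V), C4(1μF, Q=18μC, V=18.00V), C5(1μF, Q=10μC, V=10.00V)
Op 1: CLOSE 5-1: Q_total=17.00, C_total=5.00, V=3.40; Q5=3.40, Q1=13.60; dissipated=27.225
Op 2: GROUND 4: Q4=0; energy lost=162.000
Op 3: CLOSE 3-5: Q_total=3.40, C_total=4.00, V=0.85; Q3=2.55, Q5=0.85; dissipated=4.335
Op 4: CLOSE 5-1: Q_total=14.45, C_total=5.00, V=2.89; Q5=2.89, Q1=11.56; dissipated=2.601
Op 5: CLOSE 3-1: Q_total=14.11, C_total=7.00, V=2.02; Q3=6.05, Q1=8.06; dissipated=3.567
Total dissipated: 199.728 μJ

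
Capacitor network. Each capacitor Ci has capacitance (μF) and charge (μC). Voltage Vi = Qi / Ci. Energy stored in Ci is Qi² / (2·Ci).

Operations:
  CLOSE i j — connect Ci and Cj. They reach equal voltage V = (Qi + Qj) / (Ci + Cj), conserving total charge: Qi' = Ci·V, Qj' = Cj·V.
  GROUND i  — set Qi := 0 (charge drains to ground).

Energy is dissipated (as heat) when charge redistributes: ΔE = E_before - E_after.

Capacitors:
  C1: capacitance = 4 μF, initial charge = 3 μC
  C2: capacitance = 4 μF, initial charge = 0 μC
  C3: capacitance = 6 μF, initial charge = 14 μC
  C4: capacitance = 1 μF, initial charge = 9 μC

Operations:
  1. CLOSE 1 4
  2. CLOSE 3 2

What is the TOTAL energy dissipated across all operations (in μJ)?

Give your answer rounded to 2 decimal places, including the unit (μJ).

Initial: C1(4μF, Q=3μC, V=0.75V), C2(4μF, Q=0μC, V=0.00V), C3(6μF, Q=14μC, V=2.33V), C4(1μF, Q=9μC, V=9.00V)
Op 1: CLOSE 1-4: Q_total=12.00, C_total=5.00, V=2.40; Q1=9.60, Q4=2.40; dissipated=27.225
Op 2: CLOSE 3-2: Q_total=14.00, C_total=10.00, V=1.40; Q3=8.40, Q2=5.60; dissipated=6.533
Total dissipated: 33.758 μJ

Answer: 33.76 μJ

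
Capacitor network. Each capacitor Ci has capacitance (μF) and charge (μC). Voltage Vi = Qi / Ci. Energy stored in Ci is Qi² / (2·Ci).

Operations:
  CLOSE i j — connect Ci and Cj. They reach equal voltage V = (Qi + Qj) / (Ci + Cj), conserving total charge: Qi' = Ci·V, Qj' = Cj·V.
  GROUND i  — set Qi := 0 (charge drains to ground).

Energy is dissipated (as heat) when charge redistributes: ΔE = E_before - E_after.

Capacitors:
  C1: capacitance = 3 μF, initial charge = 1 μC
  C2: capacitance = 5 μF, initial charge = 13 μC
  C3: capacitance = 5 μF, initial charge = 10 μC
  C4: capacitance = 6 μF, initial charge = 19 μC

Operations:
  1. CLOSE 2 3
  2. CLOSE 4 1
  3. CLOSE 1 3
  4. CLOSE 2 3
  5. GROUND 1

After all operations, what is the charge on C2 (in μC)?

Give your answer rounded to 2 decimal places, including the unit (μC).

Initial: C1(3μF, Q=1μC, V=0.33V), C2(5μF, Q=13μC, V=2.60V), C3(5μF, Q=10μC, V=2.00V), C4(6μF, Q=19μC, V=3.17V)
Op 1: CLOSE 2-3: Q_total=23.00, C_total=10.00, V=2.30; Q2=11.50, Q3=11.50; dissipated=0.450
Op 2: CLOSE 4-1: Q_total=20.00, C_total=9.00, V=2.22; Q4=13.33, Q1=6.67; dissipated=8.028
Op 3: CLOSE 1-3: Q_total=18.17, C_total=8.00, V=2.27; Q1=6.81, Q3=11.35; dissipated=0.006
Op 4: CLOSE 2-3: Q_total=22.85, C_total=10.00, V=2.29; Q2=11.43, Q3=11.43; dissipated=0.001
Op 5: GROUND 1: Q1=0; energy lost=7.735
Final charges: Q1=0.00, Q2=11.43, Q3=11.43, Q4=13.33

Answer: 11.43 μC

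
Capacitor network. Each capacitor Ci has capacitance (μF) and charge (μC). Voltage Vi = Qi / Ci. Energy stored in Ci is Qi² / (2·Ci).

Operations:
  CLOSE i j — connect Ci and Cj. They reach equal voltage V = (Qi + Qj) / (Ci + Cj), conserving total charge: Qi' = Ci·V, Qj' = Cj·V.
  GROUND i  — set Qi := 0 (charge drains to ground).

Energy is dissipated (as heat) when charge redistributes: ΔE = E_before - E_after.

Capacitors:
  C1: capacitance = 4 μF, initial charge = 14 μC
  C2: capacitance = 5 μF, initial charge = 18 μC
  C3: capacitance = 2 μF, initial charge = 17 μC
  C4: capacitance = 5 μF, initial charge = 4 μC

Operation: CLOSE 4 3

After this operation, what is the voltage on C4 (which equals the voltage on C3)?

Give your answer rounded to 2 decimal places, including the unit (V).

Initial: C1(4μF, Q=14μC, V=3.50V), C2(5μF, Q=18μC, V=3.60V), C3(2μF, Q=17μC, V=8.50V), C4(5μF, Q=4μC, V=0.80V)
Op 1: CLOSE 4-3: Q_total=21.00, C_total=7.00, V=3.00; Q4=15.00, Q3=6.00; dissipated=42.350

Answer: 3.00 V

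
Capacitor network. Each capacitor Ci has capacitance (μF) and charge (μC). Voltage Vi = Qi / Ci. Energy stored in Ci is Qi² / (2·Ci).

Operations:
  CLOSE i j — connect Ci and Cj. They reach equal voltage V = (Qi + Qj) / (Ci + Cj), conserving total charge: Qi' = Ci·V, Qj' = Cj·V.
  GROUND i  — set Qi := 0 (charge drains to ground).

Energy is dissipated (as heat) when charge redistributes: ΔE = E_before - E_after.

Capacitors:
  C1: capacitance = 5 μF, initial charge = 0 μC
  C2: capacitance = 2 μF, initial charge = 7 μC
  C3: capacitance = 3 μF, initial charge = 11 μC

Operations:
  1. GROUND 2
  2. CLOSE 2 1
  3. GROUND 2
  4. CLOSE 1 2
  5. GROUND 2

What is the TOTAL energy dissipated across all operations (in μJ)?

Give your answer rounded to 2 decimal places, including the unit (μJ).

Initial: C1(5μF, Q=0μC, V=0.00V), C2(2μF, Q=7μC, V=3.50V), C3(3μF, Q=11μC, V=3.67V)
Op 1: GROUND 2: Q2=0; energy lost=12.250
Op 2: CLOSE 2-1: Q_total=0.00, C_total=7.00, V=0.00; Q2=0.00, Q1=0.00; dissipated=0.000
Op 3: GROUND 2: Q2=0; energy lost=0.000
Op 4: CLOSE 1-2: Q_total=0.00, C_total=7.00, V=0.00; Q1=0.00, Q2=0.00; dissipated=0.000
Op 5: GROUND 2: Q2=0; energy lost=0.000
Total dissipated: 12.250 μJ

Answer: 12.25 μJ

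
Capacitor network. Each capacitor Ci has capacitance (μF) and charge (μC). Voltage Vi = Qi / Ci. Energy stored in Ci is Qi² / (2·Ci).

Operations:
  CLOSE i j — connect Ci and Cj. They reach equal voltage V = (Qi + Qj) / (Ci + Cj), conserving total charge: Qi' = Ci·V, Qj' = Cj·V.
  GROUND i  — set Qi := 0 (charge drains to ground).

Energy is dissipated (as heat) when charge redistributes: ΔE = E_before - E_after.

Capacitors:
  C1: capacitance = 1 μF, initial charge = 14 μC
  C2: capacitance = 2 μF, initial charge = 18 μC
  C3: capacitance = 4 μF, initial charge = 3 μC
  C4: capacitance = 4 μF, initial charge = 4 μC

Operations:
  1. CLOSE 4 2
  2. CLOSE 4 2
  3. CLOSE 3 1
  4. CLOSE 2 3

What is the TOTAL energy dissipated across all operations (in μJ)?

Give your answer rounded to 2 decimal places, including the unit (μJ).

Initial: C1(1μF, Q=14μC, V=14.00V), C2(2μF, Q=18μC, V=9.00V), C3(4μF, Q=3μC, V=0.75V), C4(4μF, Q=4μC, V=1.00V)
Op 1: CLOSE 4-2: Q_total=22.00, C_total=6.00, V=3.67; Q4=14.67, Q2=7.33; dissipated=42.667
Op 2: CLOSE 4-2: Q_total=22.00, C_total=6.00, V=3.67; Q4=14.67, Q2=7.33; dissipated=0.000
Op 3: CLOSE 3-1: Q_total=17.00, C_total=5.00, V=3.40; Q3=13.60, Q1=3.40; dissipated=70.225
Op 4: CLOSE 2-3: Q_total=20.93, C_total=6.00, V=3.49; Q2=6.98, Q3=13.96; dissipated=0.047
Total dissipated: 112.939 μJ

Answer: 112.94 μJ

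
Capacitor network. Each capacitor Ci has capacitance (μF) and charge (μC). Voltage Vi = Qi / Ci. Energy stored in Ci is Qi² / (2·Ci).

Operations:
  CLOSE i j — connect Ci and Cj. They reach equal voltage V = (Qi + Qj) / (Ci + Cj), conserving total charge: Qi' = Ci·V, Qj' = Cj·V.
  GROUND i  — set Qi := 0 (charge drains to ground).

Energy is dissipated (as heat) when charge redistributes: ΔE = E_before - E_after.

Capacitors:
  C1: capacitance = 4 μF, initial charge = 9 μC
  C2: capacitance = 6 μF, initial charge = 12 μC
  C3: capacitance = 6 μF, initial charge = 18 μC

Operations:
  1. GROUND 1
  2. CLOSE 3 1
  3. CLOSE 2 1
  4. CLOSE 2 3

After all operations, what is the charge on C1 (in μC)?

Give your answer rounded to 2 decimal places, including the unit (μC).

Initial: C1(4μF, Q=9μC, V=2.25V), C2(6μF, Q=12μC, V=2.00V), C3(6μF, Q=18μC, V=3.00V)
Op 1: GROUND 1: Q1=0; energy lost=10.125
Op 2: CLOSE 3-1: Q_total=18.00, C_total=10.00, V=1.80; Q3=10.80, Q1=7.20; dissipated=10.800
Op 3: CLOSE 2-1: Q_total=19.20, C_total=10.00, V=1.92; Q2=11.52, Q1=7.68; dissipated=0.048
Op 4: CLOSE 2-3: Q_total=22.32, C_total=12.00, V=1.86; Q2=11.16, Q3=11.16; dissipated=0.022
Final charges: Q1=7.68, Q2=11.16, Q3=11.16

Answer: 7.68 μC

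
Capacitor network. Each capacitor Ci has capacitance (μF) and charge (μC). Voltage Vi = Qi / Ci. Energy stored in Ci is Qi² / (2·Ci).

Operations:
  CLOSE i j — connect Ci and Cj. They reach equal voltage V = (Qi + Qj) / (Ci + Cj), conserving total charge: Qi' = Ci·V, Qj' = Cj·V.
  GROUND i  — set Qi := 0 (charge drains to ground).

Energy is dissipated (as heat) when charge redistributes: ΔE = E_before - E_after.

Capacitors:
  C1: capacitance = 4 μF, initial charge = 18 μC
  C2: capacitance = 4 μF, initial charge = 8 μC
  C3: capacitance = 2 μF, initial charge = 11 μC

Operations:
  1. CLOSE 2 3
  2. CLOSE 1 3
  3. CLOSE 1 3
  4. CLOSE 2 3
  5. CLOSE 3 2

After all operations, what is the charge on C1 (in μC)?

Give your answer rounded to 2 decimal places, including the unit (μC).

Answer: 16.22 μC

Derivation:
Initial: C1(4μF, Q=18μC, V=4.50V), C2(4μF, Q=8μC, V=2.00V), C3(2μF, Q=11μC, V=5.50V)
Op 1: CLOSE 2-3: Q_total=19.00, C_total=6.00, V=3.17; Q2=12.67, Q3=6.33; dissipated=8.167
Op 2: CLOSE 1-3: Q_total=24.33, C_total=6.00, V=4.06; Q1=16.22, Q3=8.11; dissipated=1.185
Op 3: CLOSE 1-3: Q_total=24.33, C_total=6.00, V=4.06; Q1=16.22, Q3=8.11; dissipated=0.000
Op 4: CLOSE 2-3: Q_total=20.78, C_total=6.00, V=3.46; Q2=13.85, Q3=6.93; dissipated=0.527
Op 5: CLOSE 3-2: Q_total=20.78, C_total=6.00, V=3.46; Q3=6.93, Q2=13.85; dissipated=0.000
Final charges: Q1=16.22, Q2=13.85, Q3=6.93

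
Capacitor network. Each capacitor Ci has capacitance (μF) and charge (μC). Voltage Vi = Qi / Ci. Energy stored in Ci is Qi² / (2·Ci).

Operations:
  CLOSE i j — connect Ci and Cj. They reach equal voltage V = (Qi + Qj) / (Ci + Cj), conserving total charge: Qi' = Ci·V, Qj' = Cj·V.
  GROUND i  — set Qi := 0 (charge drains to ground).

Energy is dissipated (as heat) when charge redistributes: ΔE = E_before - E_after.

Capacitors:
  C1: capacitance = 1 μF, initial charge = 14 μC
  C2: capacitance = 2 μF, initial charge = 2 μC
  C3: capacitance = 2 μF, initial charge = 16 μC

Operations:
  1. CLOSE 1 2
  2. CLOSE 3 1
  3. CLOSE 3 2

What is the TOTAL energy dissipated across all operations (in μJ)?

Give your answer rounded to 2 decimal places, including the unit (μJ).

Answer: 60.28 μJ

Derivation:
Initial: C1(1μF, Q=14μC, V=14.00V), C2(2μF, Q=2μC, V=1.00V), C3(2μF, Q=16μC, V=8.00V)
Op 1: CLOSE 1-2: Q_total=16.00, C_total=3.00, V=5.33; Q1=5.33, Q2=10.67; dissipated=56.333
Op 2: CLOSE 3-1: Q_total=21.33, C_total=3.00, V=7.11; Q3=14.22, Q1=7.11; dissipated=2.370
Op 3: CLOSE 3-2: Q_total=24.89, C_total=4.00, V=6.22; Q3=12.44, Q2=12.44; dissipated=1.580
Total dissipated: 60.284 μJ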